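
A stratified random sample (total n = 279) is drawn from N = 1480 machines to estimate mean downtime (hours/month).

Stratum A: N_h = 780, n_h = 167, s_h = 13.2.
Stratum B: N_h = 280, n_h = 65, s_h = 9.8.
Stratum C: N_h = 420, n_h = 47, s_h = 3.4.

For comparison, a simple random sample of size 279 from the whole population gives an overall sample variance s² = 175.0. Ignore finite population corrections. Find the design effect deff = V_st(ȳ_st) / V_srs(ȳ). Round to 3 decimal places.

deff ≈ 0.578

V̂(ȳ_st) = Σ W_h² s_h²/n_h, with W_h = N_h/N and N = 1480:
  stratum A: (780/1480)²·13.2²/167 = 0.289799
  stratum B: (280/1480)²·9.8²/65 = 0.0528849
  stratum C: (420/1480)²·3.4²/47 = 0.0198077
V_st = 0.362492
V_srs = s²/n = 175.0/279 = 0.62724
deff = V_st / V_srs = 0.362492/0.62724 = 0.5779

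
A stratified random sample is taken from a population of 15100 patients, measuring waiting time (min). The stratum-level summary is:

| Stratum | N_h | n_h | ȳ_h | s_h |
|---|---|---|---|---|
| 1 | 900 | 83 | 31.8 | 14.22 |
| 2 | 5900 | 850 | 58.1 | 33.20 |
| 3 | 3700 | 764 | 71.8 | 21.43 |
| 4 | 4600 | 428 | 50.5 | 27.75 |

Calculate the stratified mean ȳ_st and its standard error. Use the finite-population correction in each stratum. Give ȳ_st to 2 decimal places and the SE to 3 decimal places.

ȳ_st ≈ 57.57, SE ≈ 0.598

ȳ_st = Σ W_h ȳ_h = (900·31.8 + 5900·58.1 + 3700·71.8 + 4600·50.5)/15100 = 57.57417
V̂(ȳ_st) = Σ W_h² (1 − n_h/N_h) s_h²/n_h, with W_h = N_h/N and N = 15100:
  stratum 1: (900/15100)²·(1 − 83/900)·14.22²/83 = 0.00785655
  stratum 2: (5900/15100)²·(1 − 850/5900)·33.20²/850 = 0.169452
  stratum 3: (3700/15100)²·(1 − 764/3700)·21.43²/764 = 0.0286388
  stratum 4: (4600/15100)²·(1 − 428/4600)·27.75²/428 = 0.151436
V̂(ȳ_st) = 0.357384
SE(ȳ_st) = √0.357384 = 0.597816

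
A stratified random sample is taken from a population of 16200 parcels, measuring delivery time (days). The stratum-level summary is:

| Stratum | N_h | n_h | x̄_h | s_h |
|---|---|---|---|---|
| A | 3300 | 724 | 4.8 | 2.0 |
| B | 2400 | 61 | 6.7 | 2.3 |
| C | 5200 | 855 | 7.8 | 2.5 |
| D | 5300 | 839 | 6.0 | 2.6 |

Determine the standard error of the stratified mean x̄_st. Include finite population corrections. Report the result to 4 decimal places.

SE(x̄_st) ≈ 0.0582

V̂(x̄_st) = Σ W_h² (1 − n_h/N_h) s_h²/n_h, with W_h = N_h/N and N = 16200:
  stratum A: (3300/16200)²·(1 − 724/3300)·2.0²/724 = 0.000178958
  stratum B: (2400/16200)²·(1 − 61/2400)·2.3²/61 = 0.00185497
  stratum C: (5200/16200)²·(1 − 855/5200)·2.5²/855 = 0.000629328
  stratum D: (5300/16200)²·(1 − 839/5300)·2.6²/839 = 0.000725877
V̂(x̄_st) = 0.00338913
SE(x̄_st) = √0.00338913 = 0.0582163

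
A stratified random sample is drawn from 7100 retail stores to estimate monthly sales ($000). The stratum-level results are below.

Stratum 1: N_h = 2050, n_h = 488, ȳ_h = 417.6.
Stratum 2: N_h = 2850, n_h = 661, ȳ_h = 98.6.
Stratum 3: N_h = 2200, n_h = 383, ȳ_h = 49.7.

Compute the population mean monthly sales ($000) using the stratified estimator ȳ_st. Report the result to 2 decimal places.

N = Σ N_h = 7100. Stratum weights W_h = N_h/N.
ȳ_st = (2050·417.6 + 2850·98.6 + 2200·49.7) / 7100 = 175.5535

ȳ_st ≈ 175.55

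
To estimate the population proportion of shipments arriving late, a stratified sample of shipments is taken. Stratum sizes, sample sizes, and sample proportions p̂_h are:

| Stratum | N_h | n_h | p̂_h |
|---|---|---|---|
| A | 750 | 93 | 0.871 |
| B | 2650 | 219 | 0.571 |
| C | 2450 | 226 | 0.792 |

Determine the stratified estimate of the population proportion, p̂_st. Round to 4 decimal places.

N = 5850; stratum weights W_h = N_h/N.
p̂_st = Σ W_h p̂_h = (750·0.871 + 2650·0.571 + 2450·0.792)/5850 = 0.70202

p̂_st ≈ 0.7020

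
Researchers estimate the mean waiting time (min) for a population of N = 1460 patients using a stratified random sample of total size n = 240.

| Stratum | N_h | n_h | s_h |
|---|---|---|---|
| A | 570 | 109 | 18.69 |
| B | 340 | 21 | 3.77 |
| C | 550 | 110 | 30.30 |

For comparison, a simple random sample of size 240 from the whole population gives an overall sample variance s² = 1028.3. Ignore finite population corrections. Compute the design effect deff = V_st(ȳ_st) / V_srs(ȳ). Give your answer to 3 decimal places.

deff ≈ 0.399

V̂(ȳ_st) = Σ W_h² s_h²/n_h, with W_h = N_h/N and N = 1460:
  stratum A: (570/1460)²·18.69²/109 = 0.488468
  stratum B: (340/1460)²·3.77²/21 = 0.0367042
  stratum C: (550/1460)²·30.30²/110 = 1.18444
V_st = 1.70961
V_srs = s²/n = 1028.3/240 = 4.28458
deff = V_st / V_srs = 1.70961/4.28458 = 0.3990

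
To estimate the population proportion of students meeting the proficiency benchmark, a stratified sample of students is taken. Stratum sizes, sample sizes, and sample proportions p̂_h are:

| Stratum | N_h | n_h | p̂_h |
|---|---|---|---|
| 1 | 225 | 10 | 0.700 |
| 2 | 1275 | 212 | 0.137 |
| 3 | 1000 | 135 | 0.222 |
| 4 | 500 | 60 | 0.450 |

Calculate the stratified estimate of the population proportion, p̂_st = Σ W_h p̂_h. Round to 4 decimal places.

p̂_st ≈ 0.2597

N = 3000; stratum weights W_h = N_h/N.
p̂_st = Σ W_h p̂_h = (225·0.700 + 1275·0.137 + 1000·0.222 + 500·0.450)/3000 = 0.25972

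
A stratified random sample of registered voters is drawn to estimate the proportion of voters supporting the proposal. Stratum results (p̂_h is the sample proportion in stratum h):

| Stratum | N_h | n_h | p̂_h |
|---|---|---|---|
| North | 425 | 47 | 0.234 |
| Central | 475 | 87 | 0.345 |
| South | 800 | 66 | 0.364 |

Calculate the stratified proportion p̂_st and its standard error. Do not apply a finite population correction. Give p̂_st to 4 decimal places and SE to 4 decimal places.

N = 1700; stratum weights W_h = N_h/N.
p̂_st = Σ W_h p̂_h = (425·0.234 + 475·0.345 + 800·0.364)/1700 = 0.32619
V̂(p̂_st) = Σ W_h² p̂_h(1−p̂_h)/(n_h−1):
  stratum North: (425/1700)²·0.234·0.766/46 = 0.000243538
  stratum Central: (475/1700)²·0.345·0.655/86 = 0.00020514
  stratum South: (800/1700)²·0.364·0.636/65 = 0.000788728
V̂(p̂_st) = 0.00123741; SE = √V̂ = 0.0351768

p̂_st ≈ 0.3262, SE ≈ 0.0352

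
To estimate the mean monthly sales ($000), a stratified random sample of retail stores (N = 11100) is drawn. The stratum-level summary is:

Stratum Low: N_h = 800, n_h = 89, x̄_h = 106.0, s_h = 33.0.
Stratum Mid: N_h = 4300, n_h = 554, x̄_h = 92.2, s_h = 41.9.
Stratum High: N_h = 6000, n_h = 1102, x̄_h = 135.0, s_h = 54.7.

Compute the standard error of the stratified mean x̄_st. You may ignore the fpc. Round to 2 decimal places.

V̂(x̄_st) = Σ W_h² s_h²/n_h, with W_h = N_h/N and N = 11100:
  stratum Low: (800/11100)²·33.0²/89 = 0.0635582
  stratum Mid: (4300/11100)²·41.9²/554 = 0.475564
  stratum High: (6000/11100)²·54.7²/1102 = 0.793322
V̂(x̄_st) = 1.33244
SE(x̄_st) = √1.33244 = 1.15432

SE(x̄_st) ≈ 1.15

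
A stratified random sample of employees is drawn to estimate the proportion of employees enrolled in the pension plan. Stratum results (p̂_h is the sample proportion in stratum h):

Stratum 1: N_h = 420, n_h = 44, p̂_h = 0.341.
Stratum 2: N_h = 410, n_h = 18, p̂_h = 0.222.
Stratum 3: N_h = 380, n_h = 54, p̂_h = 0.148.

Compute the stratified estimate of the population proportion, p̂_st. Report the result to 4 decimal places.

p̂_st ≈ 0.2401

N = 1210; stratum weights W_h = N_h/N.
p̂_st = Σ W_h p̂_h = (420·0.341 + 410·0.222 + 380·0.148)/1210 = 0.24007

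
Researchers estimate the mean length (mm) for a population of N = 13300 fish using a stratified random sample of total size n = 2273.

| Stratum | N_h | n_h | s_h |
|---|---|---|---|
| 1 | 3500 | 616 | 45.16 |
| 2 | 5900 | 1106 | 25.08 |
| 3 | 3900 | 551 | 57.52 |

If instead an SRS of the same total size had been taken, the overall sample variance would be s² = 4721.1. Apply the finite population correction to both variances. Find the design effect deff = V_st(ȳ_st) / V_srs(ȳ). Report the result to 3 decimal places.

deff ≈ 0.420

V̂(ȳ_st) = Σ W_h² (1 − n_h/N_h) s_h²/n_h, with W_h = N_h/N and N = 13300:
  stratum 1: (3500/13300)²·(1 − 616/3500)·45.16²/616 = 0.188924
  stratum 2: (5900/13300)²·(1 − 1106/5900)·25.08²/1106 = 0.0909383
  stratum 3: (3900/13300)²·(1 − 551/3900)·57.52²/551 = 0.443366
V_st = 0.723229
V_srs = (1 − 2273/13300)·4721.1/2273 = 1.72206
deff = V_st / V_srs = 0.723229/1.72206 = 0.4200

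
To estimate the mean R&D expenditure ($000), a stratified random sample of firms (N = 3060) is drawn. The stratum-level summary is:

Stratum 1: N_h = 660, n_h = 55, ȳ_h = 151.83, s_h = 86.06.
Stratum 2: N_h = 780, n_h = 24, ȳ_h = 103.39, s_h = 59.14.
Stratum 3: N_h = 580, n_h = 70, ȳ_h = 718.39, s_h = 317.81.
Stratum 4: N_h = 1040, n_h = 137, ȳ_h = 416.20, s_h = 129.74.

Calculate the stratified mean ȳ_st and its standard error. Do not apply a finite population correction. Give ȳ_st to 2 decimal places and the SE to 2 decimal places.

ȳ_st ≈ 336.72, SE ≈ 9.04

ȳ_st = Σ W_h ȳ_h = (660·151.83 + 780·103.39 + 580·718.39 + 1040·416.20)/3060 = 336.72098
V̂(ȳ_st) = Σ W_h² s_h²/n_h, with W_h = N_h/N and N = 3060:
  stratum 1: (660/3060)²·86.06²/55 = 6.26448
  stratum 2: (780/3060)²·59.14²/24 = 9.46886
  stratum 3: (580/3060)²·317.81²/70 = 51.8382
  stratum 4: (1040/3060)²·129.74²/137 = 14.1922
V̂(ȳ_st) = 81.7638
SE(ȳ_st) = √81.7638 = 9.04233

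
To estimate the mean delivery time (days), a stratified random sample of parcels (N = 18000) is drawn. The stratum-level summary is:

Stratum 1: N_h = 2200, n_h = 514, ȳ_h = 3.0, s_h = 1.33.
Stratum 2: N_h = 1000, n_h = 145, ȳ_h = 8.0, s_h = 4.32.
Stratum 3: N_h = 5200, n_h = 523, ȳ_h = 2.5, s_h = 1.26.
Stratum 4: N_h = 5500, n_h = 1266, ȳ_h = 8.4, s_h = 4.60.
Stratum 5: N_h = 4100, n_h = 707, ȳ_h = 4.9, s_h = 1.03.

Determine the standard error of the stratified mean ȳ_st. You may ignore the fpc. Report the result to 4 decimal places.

SE(ȳ_st) ≈ 0.0484

V̂(ȳ_st) = Σ W_h² s_h²/n_h, with W_h = N_h/N and N = 18000:
  stratum 1: (2200/18000)²·1.33²/514 = 5.14092e-05
  stratum 2: (1000/18000)²·4.32²/145 = 0.000397241
  stratum 3: (5200/18000)²·1.26²/523 = 0.000253338
  stratum 4: (5500/18000)²·4.60²/1266 = 0.00156049
  stratum 5: (4100/18000)²·1.03²/707 = 7.78534e-05
V̂(ȳ_st) = 0.00234034
SE(ȳ_st) = √0.00234034 = 0.048377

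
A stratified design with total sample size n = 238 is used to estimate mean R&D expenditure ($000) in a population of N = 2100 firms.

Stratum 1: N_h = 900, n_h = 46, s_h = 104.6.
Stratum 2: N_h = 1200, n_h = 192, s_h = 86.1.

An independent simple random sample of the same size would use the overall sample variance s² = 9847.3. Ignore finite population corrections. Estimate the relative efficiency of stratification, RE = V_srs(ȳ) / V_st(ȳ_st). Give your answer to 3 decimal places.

RE ≈ 0.735

V̂(ȳ_st) = Σ W_h² s_h²/n_h, with W_h = N_h/N and N = 2100:
  stratum 1: (900/2100)²·104.6²/46 = 43.687
  stratum 2: (1200/2100)²·86.1²/192 = 12.6075
V_st = 56.2945
V_srs = s²/n = 9847.3/238 = 41.3752
Relative efficiency = V_srs / V_st = 41.3752/56.2945 = 0.7350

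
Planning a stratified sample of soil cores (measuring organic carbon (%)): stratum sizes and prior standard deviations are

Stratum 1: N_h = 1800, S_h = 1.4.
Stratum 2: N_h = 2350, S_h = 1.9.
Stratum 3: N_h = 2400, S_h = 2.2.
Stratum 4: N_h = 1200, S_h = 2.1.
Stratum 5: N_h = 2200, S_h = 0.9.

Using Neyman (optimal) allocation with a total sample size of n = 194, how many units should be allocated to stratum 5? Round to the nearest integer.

23

Neyman allocation: n_h = n · N_h S_h / Σ N_i S_i, with n = 194.
  stratum 1: N_h·S_h = 1800·1.4 = 2520.00
  stratum 2: N_h·S_h = 2350·1.9 = 4465.00
  stratum 3: N_h·S_h = 2400·2.2 = 5280.00
  stratum 4: N_h·S_h = 1200·2.1 = 2520.00
  stratum 5: N_h·S_h = 2200·0.9 = 1980.00
Σ N_h S_h = 16765.00
n for stratum 5 = 194·1980.00/16765.00 = 22.912 → 23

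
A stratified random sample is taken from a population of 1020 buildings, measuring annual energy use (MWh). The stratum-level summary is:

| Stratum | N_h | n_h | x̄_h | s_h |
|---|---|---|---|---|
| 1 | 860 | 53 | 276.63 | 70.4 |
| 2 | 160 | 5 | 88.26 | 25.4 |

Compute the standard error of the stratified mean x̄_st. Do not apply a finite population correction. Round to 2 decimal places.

SE(x̄_st) ≈ 8.35

V̂(x̄_st) = Σ W_h² s_h²/n_h, with W_h = N_h/N and N = 1020:
  stratum 1: (860/1020)²·70.4²/53 = 66.4762
  stratum 2: (160/1020)²·25.4²/5 = 3.17495
V̂(x̄_st) = 69.6511
SE(x̄_st) = √69.6511 = 8.34572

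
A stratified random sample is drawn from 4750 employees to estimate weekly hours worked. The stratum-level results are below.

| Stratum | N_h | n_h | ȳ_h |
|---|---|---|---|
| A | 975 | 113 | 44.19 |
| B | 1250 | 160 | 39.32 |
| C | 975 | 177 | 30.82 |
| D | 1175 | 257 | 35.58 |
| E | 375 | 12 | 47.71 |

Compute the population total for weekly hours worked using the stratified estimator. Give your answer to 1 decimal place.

τ̂_st = Σ N_h ȳ_h = 975·44.19 + 1250·39.32 + 975·30.82 + 1175·35.58 + 375·47.71 = 181982.5

τ̂_st ≈ 181982.5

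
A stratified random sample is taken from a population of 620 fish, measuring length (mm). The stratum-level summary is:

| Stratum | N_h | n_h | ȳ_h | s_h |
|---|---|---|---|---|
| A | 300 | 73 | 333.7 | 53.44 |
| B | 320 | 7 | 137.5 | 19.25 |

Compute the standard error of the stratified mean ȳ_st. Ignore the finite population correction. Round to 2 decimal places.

V̂(ȳ_st) = Σ W_h² s_h²/n_h, with W_h = N_h/N and N = 620:
  stratum A: (300/620)²·53.44²/73 = 9.15945
  stratum B: (320/620)²·19.25²/7 = 14.102
V̂(ȳ_st) = 23.2614
SE(ȳ_st) = √23.2614 = 4.82301

SE(ȳ_st) ≈ 4.82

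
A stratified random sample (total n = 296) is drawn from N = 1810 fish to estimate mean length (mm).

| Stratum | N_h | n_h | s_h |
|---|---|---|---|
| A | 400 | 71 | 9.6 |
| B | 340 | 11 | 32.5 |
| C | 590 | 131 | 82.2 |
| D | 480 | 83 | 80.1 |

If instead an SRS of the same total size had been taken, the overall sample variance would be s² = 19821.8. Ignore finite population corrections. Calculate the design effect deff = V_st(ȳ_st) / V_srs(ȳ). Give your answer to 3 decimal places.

V̂(ȳ_st) = Σ W_h² s_h²/n_h, with W_h = N_h/N and N = 1810:
  stratum A: (400/1810)²·9.6²/71 = 0.0633938
  stratum B: (340/1810)²·32.5²/11 = 3.38824
  stratum C: (590/1810)²·82.2²/131 = 5.48049
  stratum D: (480/1810)²·80.1²/83 = 5.43641
V_st = 14.3685
V_srs = s²/n = 19821.8/296 = 66.9655
deff = V_st / V_srs = 14.3685/66.9655 = 0.2146

deff ≈ 0.215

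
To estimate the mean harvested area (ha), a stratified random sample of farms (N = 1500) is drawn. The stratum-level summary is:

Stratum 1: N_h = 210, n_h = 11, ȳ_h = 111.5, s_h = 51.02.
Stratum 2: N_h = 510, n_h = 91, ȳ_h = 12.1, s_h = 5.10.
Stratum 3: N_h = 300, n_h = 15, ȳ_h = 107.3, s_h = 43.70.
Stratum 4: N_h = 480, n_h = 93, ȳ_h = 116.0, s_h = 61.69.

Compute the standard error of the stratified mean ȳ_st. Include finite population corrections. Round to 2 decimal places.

V̂(ȳ_st) = Σ W_h² (1 − n_h/N_h) s_h²/n_h, with W_h = N_h/N and N = 1500:
  stratum 1: (210/1500)²·(1 − 11/210)·51.02²/11 = 4.39519
  stratum 2: (510/1500)²·(1 − 91/510)·5.10²/91 = 0.0271457
  stratum 3: (300/1500)²·(1 − 15/300)·43.70²/15 = 4.83788
  stratum 4: (480/1500)²·(1 − 93/480)·61.69²/93 = 3.37844
V̂(ȳ_st) = 12.6387
SE(ȳ_st) = √12.6387 = 3.55509

SE(ȳ_st) ≈ 3.56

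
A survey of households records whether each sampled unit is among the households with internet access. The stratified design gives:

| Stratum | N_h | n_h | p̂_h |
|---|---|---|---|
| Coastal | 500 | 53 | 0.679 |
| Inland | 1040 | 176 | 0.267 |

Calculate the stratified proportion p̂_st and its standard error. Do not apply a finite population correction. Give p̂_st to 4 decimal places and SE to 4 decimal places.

N = 1540; stratum weights W_h = N_h/N.
p̂_st = Σ W_h p̂_h = (500·0.679 + 1040·0.267)/1540 = 0.40077
V̂(p̂_st) = Σ W_h² p̂_h(1−p̂_h)/(n_h−1):
  stratum Coastal: (500/1540)²·0.679·0.321/52 = 0.000441845
  stratum Inland: (1040/1540)²·0.267·0.733/175 = 0.000510038
V̂(p̂_st) = 0.000951883; SE = √V̂ = 0.0308526

p̂_st ≈ 0.4008, SE ≈ 0.0309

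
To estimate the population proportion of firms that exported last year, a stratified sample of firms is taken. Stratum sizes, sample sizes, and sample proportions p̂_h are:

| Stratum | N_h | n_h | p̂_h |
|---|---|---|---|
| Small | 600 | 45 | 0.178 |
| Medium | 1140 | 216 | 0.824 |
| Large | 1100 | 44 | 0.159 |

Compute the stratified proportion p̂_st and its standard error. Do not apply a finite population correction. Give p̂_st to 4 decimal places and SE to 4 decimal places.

N = 2840; stratum weights W_h = N_h/N.
p̂_st = Σ W_h p̂_h = (600·0.178 + 1140·0.824 + 1100·0.159)/2840 = 0.42995
V̂(p̂_st) = Σ W_h² p̂_h(1−p̂_h)/(n_h−1):
  stratum Small: (600/2840)²·0.178·0.822/44 = 0.000148424
  stratum Medium: (1140/2840)²·0.824·0.176/215 = 0.000108686
  stratum Large: (1100/2840)²·0.159·0.841/43 = 0.000466523
V̂(p̂_st) = 0.000723634; SE = √V̂ = 0.0269004

p̂_st ≈ 0.4300, SE ≈ 0.0269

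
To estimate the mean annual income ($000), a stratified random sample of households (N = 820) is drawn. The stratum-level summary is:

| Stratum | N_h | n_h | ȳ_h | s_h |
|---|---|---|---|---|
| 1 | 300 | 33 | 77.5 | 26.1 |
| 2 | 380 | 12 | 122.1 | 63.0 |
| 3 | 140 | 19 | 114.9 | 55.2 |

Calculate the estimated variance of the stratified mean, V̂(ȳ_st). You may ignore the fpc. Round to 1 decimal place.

V̂(ȳ_st) = Σ W_h² s_h²/n_h, with W_h = N_h/N and N = 820:
  stratum 1: (300/820)²·26.1²/33 = 2.76301
  stratum 2: (380/820)²·63.0²/12 = 71.0296
  stratum 3: (140/820)²·55.2²/19 = 4.67469
V̂(ȳ_st) = 78.4673

V̂(ȳ_st) ≈ 78.5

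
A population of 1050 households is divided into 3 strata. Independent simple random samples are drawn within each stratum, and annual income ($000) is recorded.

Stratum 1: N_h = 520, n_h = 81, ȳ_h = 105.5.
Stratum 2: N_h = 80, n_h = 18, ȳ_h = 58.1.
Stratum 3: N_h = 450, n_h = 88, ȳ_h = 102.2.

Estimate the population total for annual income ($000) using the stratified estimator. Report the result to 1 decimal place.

τ̂_st = Σ N_h ȳ_h = 520·105.5 + 80·58.1 + 450·102.2 = 105498.0

τ̂_st ≈ 105498.0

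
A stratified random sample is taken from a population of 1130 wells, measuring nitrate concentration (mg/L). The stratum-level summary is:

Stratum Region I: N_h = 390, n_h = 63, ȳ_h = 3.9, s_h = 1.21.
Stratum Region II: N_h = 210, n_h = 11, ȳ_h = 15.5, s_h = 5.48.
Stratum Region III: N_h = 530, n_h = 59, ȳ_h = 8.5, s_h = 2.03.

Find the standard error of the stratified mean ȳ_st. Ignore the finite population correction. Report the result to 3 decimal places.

SE(ȳ_st) ≈ 0.335

V̂(ȳ_st) = Σ W_h² s_h²/n_h, with W_h = N_h/N and N = 1130:
  stratum Region I: (390/1130)²·1.21²/63 = 0.00276823
  stratum Region II: (210/1130)²·5.48²/11 = 0.0942866
  stratum Region III: (530/1130)²·2.03²/59 = 0.0153651
V̂(ȳ_st) = 0.11242
SE(ȳ_st) = √0.11242 = 0.335291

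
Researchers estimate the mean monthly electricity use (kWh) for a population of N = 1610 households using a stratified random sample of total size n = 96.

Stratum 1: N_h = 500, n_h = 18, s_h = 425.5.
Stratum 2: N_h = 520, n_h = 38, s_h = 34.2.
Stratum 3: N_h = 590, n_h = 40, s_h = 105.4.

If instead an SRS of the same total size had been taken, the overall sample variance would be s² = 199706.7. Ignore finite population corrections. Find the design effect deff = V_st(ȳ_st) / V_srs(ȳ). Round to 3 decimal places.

V̂(ȳ_st) = Σ W_h² s_h²/n_h, with W_h = N_h/N and N = 1610:
  stratum 1: (500/1610)²·425.5²/18 = 970.096
  stratum 2: (520/1610)²·34.2²/38 = 3.21088
  stratum 3: (590/1610)²·105.4²/40 = 37.297
V_st = 1010.6
V_srs = s²/n = 199706.7/96 = 2080.28
deff = V_st / V_srs = 1010.6/2080.28 = 0.4858

deff ≈ 0.486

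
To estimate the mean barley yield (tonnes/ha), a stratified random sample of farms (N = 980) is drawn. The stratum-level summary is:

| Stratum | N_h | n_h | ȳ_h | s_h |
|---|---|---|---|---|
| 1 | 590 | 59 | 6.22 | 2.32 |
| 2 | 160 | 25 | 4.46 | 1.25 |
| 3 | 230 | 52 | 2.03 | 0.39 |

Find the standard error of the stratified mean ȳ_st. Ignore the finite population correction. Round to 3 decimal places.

V̂(ȳ_st) = Σ W_h² s_h²/n_h, with W_h = N_h/N and N = 980:
  stratum 1: (590/980)²·2.32²/59 = 0.0330656
  stratum 2: (160/980)²·1.25²/25 = 0.00166597
  stratum 3: (230/980)²·0.39²/52 = 0.000161113
V̂(ȳ_st) = 0.0348926
SE(ȳ_st) = √0.0348926 = 0.186796

SE(ȳ_st) ≈ 0.187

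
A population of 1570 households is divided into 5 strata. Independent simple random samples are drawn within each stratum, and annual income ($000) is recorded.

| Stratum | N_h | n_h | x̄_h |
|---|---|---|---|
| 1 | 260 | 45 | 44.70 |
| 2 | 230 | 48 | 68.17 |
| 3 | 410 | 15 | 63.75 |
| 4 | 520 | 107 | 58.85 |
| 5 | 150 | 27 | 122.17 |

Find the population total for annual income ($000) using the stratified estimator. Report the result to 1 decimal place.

τ̂_st = Σ N_h x̄_h = 260·44.70 + 230·68.17 + 410·63.75 + 520·58.85 + 150·122.17 = 102366.1

τ̂_st ≈ 102366.1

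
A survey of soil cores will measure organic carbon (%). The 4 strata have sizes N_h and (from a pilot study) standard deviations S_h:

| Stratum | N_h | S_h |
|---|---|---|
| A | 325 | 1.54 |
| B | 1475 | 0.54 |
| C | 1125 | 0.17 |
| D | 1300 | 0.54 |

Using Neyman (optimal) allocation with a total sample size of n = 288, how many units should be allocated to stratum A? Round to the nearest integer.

Neyman allocation: n_h = n · N_h S_h / Σ N_i S_i, with n = 288.
  stratum A: N_h·S_h = 325·1.54 = 500.50
  stratum B: N_h·S_h = 1475·0.54 = 796.50
  stratum C: N_h·S_h = 1125·0.17 = 191.25
  stratum D: N_h·S_h = 1300·0.54 = 702.00
Σ N_h S_h = 2190.25
n for stratum A = 288·500.50/2190.25 = 65.812 → 66

66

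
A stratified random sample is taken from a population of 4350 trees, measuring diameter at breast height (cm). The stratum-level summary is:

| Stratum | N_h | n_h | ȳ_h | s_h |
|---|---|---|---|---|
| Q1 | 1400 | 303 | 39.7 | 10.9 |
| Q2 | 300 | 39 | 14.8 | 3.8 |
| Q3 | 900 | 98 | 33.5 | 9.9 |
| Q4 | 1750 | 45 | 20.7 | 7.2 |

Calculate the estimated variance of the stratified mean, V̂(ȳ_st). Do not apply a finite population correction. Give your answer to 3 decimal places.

V̂(ȳ_st) = Σ W_h² s_h²/n_h, with W_h = N_h/N and N = 4350:
  stratum Q1: (1400/4350)²·10.9²/303 = 0.0406151
  stratum Q2: (300/4350)²·3.8²/39 = 0.00176103
  stratum Q3: (900/4350)²·9.9²/98 = 0.0428106
  stratum Q4: (1750/4350)²·7.2²/45 = 0.186445
V̂(ȳ_st) = 0.271631

V̂(ȳ_st) ≈ 0.272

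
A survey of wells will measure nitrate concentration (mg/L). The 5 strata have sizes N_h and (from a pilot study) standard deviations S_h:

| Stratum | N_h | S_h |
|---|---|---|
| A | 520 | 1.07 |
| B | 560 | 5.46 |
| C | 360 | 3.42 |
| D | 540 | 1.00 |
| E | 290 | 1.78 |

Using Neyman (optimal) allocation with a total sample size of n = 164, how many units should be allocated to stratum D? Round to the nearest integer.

Neyman allocation: n_h = n · N_h S_h / Σ N_i S_i, with n = 164.
  stratum A: N_h·S_h = 520·1.07 = 556.40
  stratum B: N_h·S_h = 560·5.46 = 3057.60
  stratum C: N_h·S_h = 360·3.42 = 1231.20
  stratum D: N_h·S_h = 540·1.00 = 540.00
  stratum E: N_h·S_h = 290·1.78 = 516.20
Σ N_h S_h = 5901.40
n for stratum D = 164·540.00/5901.40 = 15.007 → 15

15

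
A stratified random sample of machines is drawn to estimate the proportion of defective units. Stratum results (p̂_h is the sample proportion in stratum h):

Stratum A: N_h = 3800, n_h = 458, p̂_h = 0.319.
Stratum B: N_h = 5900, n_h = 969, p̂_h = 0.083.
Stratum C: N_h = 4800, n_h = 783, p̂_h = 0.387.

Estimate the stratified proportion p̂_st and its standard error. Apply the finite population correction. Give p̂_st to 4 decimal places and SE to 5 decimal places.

N = 14500; stratum weights W_h = N_h/N.
p̂_st = Σ W_h p̂_h = (3800·0.319 + 5900·0.083 + 4800·0.387)/14500 = 0.24548
V̂(p̂_st) = Σ W_h² (1 − n_h/N_h) p̂_h(1−p̂_h)/(n_h−1):
  stratum A: (3800/14500)²·(1 − 458/3800)·0.319·0.681/457 = 2.87128e-05
  stratum B: (5900/14500)²·(1 − 969/5900)·0.083·0.917/968 = 1.08799e-05
  stratum C: (4800/14500)²·(1 − 783/4800)·0.387·0.613/782 = 2.78209e-05
V̂(p̂_st) = 6.74136e-05; SE = √V̂ = 0.00821058

p̂_st ≈ 0.2455, SE ≈ 0.00821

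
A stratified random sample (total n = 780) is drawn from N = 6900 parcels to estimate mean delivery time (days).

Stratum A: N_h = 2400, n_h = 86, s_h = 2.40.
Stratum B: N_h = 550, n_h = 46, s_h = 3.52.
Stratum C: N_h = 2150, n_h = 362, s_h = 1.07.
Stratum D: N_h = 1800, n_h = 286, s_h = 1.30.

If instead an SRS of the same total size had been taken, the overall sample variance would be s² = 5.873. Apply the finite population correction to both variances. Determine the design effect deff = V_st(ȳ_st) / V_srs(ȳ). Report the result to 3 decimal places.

deff ≈ 1.494

V̂(ȳ_st) = Σ W_h² (1 − n_h/N_h) s_h²/n_h, with W_h = N_h/N and N = 6900:
  stratum A: (2400/6900)²·(1 − 86/2400)·2.40²/86 = 0.00781269
  stratum B: (550/6900)²·(1 − 46/550)·3.52²/46 = 0.00156828
  stratum C: (2150/6900)²·(1 − 362/2150)·1.07²/362 = 0.000255368
  stratum D: (1800/6900)²·(1 − 286/1800)·1.30²/286 = 0.000338237
V_st = 0.00997457
V_srs = (1 − 780/6900)·5.873/780 = 0.00667833
deff = V_st / V_srs = 0.00997457/0.00667833 = 1.4936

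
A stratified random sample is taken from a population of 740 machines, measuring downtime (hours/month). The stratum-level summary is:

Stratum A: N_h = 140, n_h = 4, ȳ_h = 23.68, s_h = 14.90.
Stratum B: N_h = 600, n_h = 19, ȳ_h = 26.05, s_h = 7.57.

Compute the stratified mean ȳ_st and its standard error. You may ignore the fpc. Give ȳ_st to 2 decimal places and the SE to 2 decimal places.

ȳ_st = Σ W_h ȳ_h = (140·23.68 + 600·26.05)/740 = 25.60162
V̂(ȳ_st) = Σ W_h² s_h²/n_h, with W_h = N_h/N and N = 740:
  stratum A: (140/740)²·14.90²/4 = 1.98658
  stratum B: (600/740)²·7.57²/19 = 1.98279
V̂(ȳ_st) = 3.96937
SE(ȳ_st) = √3.96937 = 1.99233

ȳ_st ≈ 25.60, SE ≈ 1.99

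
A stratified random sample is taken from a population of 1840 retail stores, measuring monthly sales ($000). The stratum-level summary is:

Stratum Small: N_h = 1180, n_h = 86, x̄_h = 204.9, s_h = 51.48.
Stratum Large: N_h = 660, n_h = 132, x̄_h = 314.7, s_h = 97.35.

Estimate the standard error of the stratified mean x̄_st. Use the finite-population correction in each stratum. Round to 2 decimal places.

SE(x̄_st) ≈ 4.37

V̂(x̄_st) = Σ W_h² (1 − n_h/N_h) s_h²/n_h, with W_h = N_h/N and N = 1840:
  stratum Small: (1180/1840)²·(1 − 86/1180)·51.48²/86 = 11.7501
  stratum Large: (660/1840)²·(1 − 132/660)·97.35²/132 = 7.38993
V̂(x̄_st) = 19.14
SE(x̄_st) = √19.14 = 4.37493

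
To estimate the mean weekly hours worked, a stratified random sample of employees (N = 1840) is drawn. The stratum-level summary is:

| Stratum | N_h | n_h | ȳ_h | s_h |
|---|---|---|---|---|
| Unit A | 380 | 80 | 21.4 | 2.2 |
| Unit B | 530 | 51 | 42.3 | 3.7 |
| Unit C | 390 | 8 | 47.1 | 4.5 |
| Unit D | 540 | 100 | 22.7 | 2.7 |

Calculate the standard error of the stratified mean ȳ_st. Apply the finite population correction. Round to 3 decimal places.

V̂(ȳ_st) = Σ W_h² (1 − n_h/N_h) s_h²/n_h, with W_h = N_h/N and N = 1840:
  stratum Unit A: (380/1840)²·(1 − 80/380)·2.2²/80 = 0.00203716
  stratum Unit B: (530/1840)²·(1 − 51/530)·3.7²/51 = 0.0201284
  stratum Unit C: (390/1840)²·(1 − 8/390)·4.5²/8 = 0.111385
  stratum Unit D: (540/1840)²·(1 − 100/540)·2.7²/100 = 0.00511609
V̂(ȳ_st) = 0.138667
SE(ȳ_st) = √0.138667 = 0.37238

SE(ȳ_st) ≈ 0.372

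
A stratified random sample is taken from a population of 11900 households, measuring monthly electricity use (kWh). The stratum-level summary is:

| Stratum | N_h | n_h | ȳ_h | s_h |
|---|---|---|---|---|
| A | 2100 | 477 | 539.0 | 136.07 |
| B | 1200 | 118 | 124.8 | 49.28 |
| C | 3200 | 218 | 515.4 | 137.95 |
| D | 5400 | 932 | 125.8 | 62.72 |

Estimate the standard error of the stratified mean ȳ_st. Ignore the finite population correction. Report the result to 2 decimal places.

V̂(ȳ_st) = Σ W_h² s_h²/n_h, with W_h = N_h/N and N = 11900:
  stratum A: (2100/11900)²·136.07²/477 = 1.20879
  stratum B: (1200/11900)²·49.28²/118 = 0.20928
  stratum C: (3200/11900)²·137.95²/218 = 6.31238
  stratum D: (5400/11900)²·62.72²/932 = 0.86914
V̂(ȳ_st) = 8.59959
SE(ȳ_st) = √8.59959 = 2.93251

SE(ȳ_st) ≈ 2.93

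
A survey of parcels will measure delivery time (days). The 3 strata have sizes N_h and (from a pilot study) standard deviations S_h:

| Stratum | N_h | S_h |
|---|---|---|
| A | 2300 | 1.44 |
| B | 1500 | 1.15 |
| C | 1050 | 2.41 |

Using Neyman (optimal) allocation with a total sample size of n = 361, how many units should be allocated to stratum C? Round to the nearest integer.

Neyman allocation: n_h = n · N_h S_h / Σ N_i S_i, with n = 361.
  stratum A: N_h·S_h = 2300·1.44 = 3312.00
  stratum B: N_h·S_h = 1500·1.15 = 1725.00
  stratum C: N_h·S_h = 1050·2.41 = 2530.50
Σ N_h S_h = 7567.50
n for stratum C = 361·2530.50/7567.50 = 120.715 → 121

121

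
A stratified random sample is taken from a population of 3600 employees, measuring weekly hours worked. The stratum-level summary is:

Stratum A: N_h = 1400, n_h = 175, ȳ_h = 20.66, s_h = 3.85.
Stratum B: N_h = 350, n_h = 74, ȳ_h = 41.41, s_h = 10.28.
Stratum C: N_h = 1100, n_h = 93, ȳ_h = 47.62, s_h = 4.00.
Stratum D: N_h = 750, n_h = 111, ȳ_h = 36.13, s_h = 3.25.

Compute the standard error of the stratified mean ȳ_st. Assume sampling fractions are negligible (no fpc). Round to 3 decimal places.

SE(ȳ_st) ≈ 0.216

V̂(ȳ_st) = Σ W_h² s_h²/n_h, with W_h = N_h/N and N = 3600:
  stratum A: (1400/3600)²·3.85²/175 = 0.0128096
  stratum B: (350/3600)²·10.28²/74 = 0.0134985
  stratum C: (1100/3600)²·4.00²/93 = 0.0160627
  stratum D: (750/3600)²·3.25²/111 = 0.00413011
V̂(ȳ_st) = 0.0465008
SE(ȳ_st) = √0.0465008 = 0.215641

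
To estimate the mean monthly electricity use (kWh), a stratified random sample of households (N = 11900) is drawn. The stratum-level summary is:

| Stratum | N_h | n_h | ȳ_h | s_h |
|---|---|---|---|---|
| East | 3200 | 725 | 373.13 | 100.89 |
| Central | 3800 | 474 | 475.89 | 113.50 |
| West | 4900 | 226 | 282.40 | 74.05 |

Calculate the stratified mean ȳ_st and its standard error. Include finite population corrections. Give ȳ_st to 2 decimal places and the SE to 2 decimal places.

ȳ_st ≈ 368.58, SE ≈ 2.67

ȳ_st = Σ W_h ȳ_h = (3200·373.13 + 3800·475.89 + 4900·282.40)/11900 = 368.58471
V̂(ȳ_st) = Σ W_h² (1 − n_h/N_h) s_h²/n_h, with W_h = N_h/N and N = 11900:
  stratum East: (3200/11900)²·(1 − 725/3200)·100.89²/725 = 0.785217
  stratum Central: (3800/11900)²·(1 − 474/3800)·113.50²/474 = 2.42563
  stratum West: (4900/11900)²·(1 − 226/4900)·74.05²/226 = 3.92403
V̂(ȳ_st) = 7.13488
SE(ȳ_st) = √7.13488 = 2.67112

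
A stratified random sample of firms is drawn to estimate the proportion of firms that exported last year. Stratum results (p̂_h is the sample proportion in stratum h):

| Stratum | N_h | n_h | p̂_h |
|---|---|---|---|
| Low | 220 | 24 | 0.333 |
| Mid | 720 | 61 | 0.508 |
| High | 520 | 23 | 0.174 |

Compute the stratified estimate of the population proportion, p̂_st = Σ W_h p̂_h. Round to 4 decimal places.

p̂_st ≈ 0.3627

N = 1460; stratum weights W_h = N_h/N.
p̂_st = Σ W_h p̂_h = (220·0.333 + 720·0.508 + 520·0.174)/1460 = 0.36267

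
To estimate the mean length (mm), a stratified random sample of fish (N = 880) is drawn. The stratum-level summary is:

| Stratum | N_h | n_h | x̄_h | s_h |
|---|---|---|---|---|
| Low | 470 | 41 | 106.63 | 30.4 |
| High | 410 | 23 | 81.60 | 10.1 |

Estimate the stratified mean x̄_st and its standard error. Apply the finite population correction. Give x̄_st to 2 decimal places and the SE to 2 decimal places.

x̄_st = Σ W_h x̄_h = (470·106.63 + 410·81.60)/880 = 94.96830
V̂(x̄_st) = Σ W_h² (1 − n_h/N_h) s_h²/n_h, with W_h = N_h/N and N = 880:
  stratum Low: (470/880)²·(1 − 41/470)·30.4²/41 = 5.86885
  stratum High: (410/880)²·(1 − 23/410)·10.1²/23 = 0.90875
V̂(x̄_st) = 6.7776
SE(x̄_st) = √6.7776 = 2.60338

x̄_st ≈ 94.97, SE ≈ 2.60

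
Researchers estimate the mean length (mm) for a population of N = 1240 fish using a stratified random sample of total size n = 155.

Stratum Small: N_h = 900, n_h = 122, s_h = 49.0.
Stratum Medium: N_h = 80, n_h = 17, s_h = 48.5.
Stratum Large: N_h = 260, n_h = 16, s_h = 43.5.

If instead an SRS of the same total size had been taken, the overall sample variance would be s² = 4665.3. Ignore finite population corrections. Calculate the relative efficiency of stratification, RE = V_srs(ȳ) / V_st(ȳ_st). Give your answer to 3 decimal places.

RE ≈ 1.865

V̂(ȳ_st) = Σ W_h² s_h²/n_h, with W_h = N_h/N and N = 1240:
  stratum Small: (900/1240)²·49.0²/122 = 10.3675
  stratum Medium: (80/1240)²·48.5²/17 = 0.575932
  stratum Large: (260/1240)²·43.5²/16 = 5.1995
V_st = 16.1429
V_srs = s²/n = 4665.3/155 = 30.0987
Relative efficiency = V_srs / V_st = 30.0987/16.1429 = 1.8645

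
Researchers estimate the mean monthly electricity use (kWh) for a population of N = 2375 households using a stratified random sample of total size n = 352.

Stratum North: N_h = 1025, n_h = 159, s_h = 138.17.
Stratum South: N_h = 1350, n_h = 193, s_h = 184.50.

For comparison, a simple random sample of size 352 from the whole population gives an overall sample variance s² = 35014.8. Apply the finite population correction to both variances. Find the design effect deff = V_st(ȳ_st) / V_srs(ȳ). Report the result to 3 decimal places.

V̂(ȳ_st) = Σ W_h² (1 − n_h/N_h) s_h²/n_h, with W_h = N_h/N and N = 2375:
  stratum North: (1025/2375)²·(1 − 159/1025)·138.17²/159 = 18.8949
  stratum South: (1350/2375)²·(1 − 193/1350)·184.50²/193 = 48.84
V_st = 67.7349
V_srs = (1 − 352/2375)·35014.8/352 = 84.7308
deff = V_st / V_srs = 67.7349/84.7308 = 0.7994

deff ≈ 0.799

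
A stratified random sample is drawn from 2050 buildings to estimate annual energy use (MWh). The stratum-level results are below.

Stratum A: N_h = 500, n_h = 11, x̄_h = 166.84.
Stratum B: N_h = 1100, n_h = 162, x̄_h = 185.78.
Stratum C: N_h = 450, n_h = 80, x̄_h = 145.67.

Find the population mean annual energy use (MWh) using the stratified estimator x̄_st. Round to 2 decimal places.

N = Σ N_h = 2050. Stratum weights W_h = N_h/N.
x̄_st = (500·166.84 + 1100·185.78 + 450·145.67) / 2050 = 172.3559

x̄_st ≈ 172.36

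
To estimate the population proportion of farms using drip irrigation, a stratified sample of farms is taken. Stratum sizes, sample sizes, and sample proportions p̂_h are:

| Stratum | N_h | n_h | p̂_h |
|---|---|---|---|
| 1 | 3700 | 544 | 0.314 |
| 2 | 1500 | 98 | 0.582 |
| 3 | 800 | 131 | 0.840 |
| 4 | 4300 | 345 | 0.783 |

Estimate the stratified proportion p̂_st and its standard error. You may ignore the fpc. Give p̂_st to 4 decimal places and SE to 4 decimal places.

p̂_st ≈ 0.5897, SE ≈ 0.0140

N = 10300; stratum weights W_h = N_h/N.
p̂_st = Σ W_h p̂_h = (3700·0.314 + 1500·0.582 + 800·0.840 + 4300·0.783)/10300 = 0.58968
V̂(p̂_st) = Σ W_h² p̂_h(1−p̂_h)/(n_h−1):
  stratum 1: (3700/10300)²·0.314·0.686/543 = 5.11897e-05
  stratum 2: (1500/10300)²·0.582·0.418/97 = 5.31907e-05
  stratum 3: (800/10300)²·0.840·0.160/130 = 6.23679e-06
  stratum 4: (4300/10300)²·0.783·0.217/344 = 8.60846e-05
V̂(p̂_st) = 0.000196702; SE = √V̂ = 0.014025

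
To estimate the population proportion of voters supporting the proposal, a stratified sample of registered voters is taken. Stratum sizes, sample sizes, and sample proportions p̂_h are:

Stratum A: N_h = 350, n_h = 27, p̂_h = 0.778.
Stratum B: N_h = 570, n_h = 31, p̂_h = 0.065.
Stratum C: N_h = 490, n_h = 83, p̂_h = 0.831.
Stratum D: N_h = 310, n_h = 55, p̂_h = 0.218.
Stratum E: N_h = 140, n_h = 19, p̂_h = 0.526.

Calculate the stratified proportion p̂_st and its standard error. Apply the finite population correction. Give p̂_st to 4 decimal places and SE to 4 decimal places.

N = 1860; stratum weights W_h = N_h/N.
p̂_st = Σ W_h p̂_h = (350·0.778 + 570·0.065 + 490·0.831 + 310·0.218 + 140·0.526)/1860 = 0.46116
V̂(p̂_st) = Σ W_h² (1 − n_h/N_h) p̂_h(1−p̂_h)/(n_h−1):
  stratum A: (350/1860)²·(1 − 27/350)·0.778·0.222/26 = 0.000217072
  stratum B: (570/1860)²·(1 − 31/570)·0.065·0.935/30 = 0.000179904
  stratum C: (490/1860)²·(1 − 83/490)·0.831·0.169/82 = 9.87276e-05
  stratum D: (310/1860)²·(1 − 55/310)·0.218·0.782/54 = 7.21349e-05
  stratum E: (140/1860)²·(1 − 19/140)·0.526·0.474/18 = 6.78233e-05
V̂(p̂_st) = 0.000635662; SE = √V̂ = 0.0252123

p̂_st ≈ 0.4612, SE ≈ 0.0252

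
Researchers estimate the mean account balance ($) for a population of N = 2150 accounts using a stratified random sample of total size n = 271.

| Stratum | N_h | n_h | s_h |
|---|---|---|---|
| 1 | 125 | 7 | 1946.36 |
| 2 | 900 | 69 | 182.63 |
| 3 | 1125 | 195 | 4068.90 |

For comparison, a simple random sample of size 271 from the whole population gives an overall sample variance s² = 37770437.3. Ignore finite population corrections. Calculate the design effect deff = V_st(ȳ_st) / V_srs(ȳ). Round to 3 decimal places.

V̂(ȳ_st) = Σ W_h² s_h²/n_h, with W_h = N_h/N and N = 2150:
  stratum 1: (125/2150)²·1946.36²/7 = 1829.33
  stratum 2: (900/2150)²·182.63²/69 = 84.7039
  stratum 3: (1125/2150)²·4068.90²/195 = 23246
V_st = 25160
V_srs = s²/n = 37770437.3/271 = 139374
deff = V_st / V_srs = 25160/139374 = 0.1805

deff ≈ 0.181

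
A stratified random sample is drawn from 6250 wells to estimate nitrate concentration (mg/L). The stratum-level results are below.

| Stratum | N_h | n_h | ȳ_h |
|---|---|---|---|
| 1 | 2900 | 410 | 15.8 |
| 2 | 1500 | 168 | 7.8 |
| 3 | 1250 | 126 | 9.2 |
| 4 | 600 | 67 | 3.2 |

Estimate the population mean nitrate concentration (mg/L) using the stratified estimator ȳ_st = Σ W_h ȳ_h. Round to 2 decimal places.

N = Σ N_h = 6250. Stratum weights W_h = N_h/N.
ȳ_st = (2900·15.8 + 1500·7.8 + 1250·9.2 + 600·3.2) / 6250 = 11.3504

ȳ_st ≈ 11.35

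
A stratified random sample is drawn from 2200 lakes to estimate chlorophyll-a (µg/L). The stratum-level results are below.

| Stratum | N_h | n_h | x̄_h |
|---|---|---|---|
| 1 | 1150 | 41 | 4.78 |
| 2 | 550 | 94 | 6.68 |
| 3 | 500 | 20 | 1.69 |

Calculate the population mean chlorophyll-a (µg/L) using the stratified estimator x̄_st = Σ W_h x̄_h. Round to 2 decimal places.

x̄_st ≈ 4.55

N = Σ N_h = 2200. Stratum weights W_h = N_h/N.
x̄_st = (1150·4.78 + 550·6.68 + 500·1.69) / 2200 = 4.5527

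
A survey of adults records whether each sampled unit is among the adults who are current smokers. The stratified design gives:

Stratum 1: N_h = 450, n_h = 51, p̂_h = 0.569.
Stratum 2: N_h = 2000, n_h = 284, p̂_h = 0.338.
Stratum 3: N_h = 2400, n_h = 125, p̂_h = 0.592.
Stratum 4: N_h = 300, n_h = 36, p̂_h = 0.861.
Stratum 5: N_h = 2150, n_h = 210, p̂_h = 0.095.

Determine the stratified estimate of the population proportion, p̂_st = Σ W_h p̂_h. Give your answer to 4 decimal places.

N = 7300; stratum weights W_h = N_h/N.
p̂_st = Σ W_h p̂_h = (450·0.569 + 2000·0.338 + 2400·0.592 + 300·0.861 + 2150·0.095)/7300 = 0.38567

p̂_st ≈ 0.3857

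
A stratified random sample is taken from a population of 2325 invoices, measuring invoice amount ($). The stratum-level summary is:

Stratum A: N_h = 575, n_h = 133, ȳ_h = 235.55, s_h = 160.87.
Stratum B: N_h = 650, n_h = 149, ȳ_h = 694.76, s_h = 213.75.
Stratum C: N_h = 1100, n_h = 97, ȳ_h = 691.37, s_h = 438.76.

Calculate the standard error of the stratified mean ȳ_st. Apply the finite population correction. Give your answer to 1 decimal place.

V̂(ȳ_st) = Σ W_h² (1 − n_h/N_h) s_h²/n_h, with W_h = N_h/N and N = 2325:
  stratum A: (575/2325)²·(1 − 133/575)·160.87²/133 = 9.14835
  stratum B: (650/2325)²·(1 − 149/650)·213.75²/149 = 18.4727
  stratum C: (1100/2325)²·(1 − 97/1100)·438.76²/97 = 405.07
V̂(ȳ_st) = 432.691
SE(ȳ_st) = √432.691 = 20.8012

SE(ȳ_st) ≈ 20.8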